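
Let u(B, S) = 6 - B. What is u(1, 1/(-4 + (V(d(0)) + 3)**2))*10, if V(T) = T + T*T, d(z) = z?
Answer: 50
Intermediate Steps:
V(T) = T + T**2
u(1, 1/(-4 + (V(d(0)) + 3)**2))*10 = (6 - 1*1)*10 = (6 - 1)*10 = 5*10 = 50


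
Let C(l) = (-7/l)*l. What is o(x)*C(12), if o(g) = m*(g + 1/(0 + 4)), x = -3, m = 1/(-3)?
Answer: -77/12 ≈ -6.4167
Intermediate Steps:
m = -⅓ ≈ -0.33333
C(l) = -7
o(g) = -1/12 - g/3 (o(g) = -(g + 1/(0 + 4))/3 = -(g + 1/4)/3 = -(g + ¼)/3 = -(¼ + g)/3 = -1/12 - g/3)
o(x)*C(12) = (-1/12 - ⅓*(-3))*(-7) = (-1/12 + 1)*(-7) = (11/12)*(-7) = -77/12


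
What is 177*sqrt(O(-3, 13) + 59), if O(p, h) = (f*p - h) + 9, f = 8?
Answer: 177*sqrt(31) ≈ 985.49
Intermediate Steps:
O(p, h) = 9 - h + 8*p (O(p, h) = (8*p - h) + 9 = (-h + 8*p) + 9 = 9 - h + 8*p)
177*sqrt(O(-3, 13) + 59) = 177*sqrt((9 - 1*13 + 8*(-3)) + 59) = 177*sqrt((9 - 13 - 24) + 59) = 177*sqrt(-28 + 59) = 177*sqrt(31)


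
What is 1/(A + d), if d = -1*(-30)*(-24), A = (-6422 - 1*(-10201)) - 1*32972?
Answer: -1/29913 ≈ -3.3430e-5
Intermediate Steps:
A = -29193 (A = (-6422 + 10201) - 32972 = 3779 - 32972 = -29193)
d = -720 (d = 30*(-24) = -720)
1/(A + d) = 1/(-29193 - 720) = 1/(-29913) = -1/29913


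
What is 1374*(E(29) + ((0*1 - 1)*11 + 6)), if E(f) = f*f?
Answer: 1148664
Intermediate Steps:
E(f) = f**2
1374*(E(29) + ((0*1 - 1)*11 + 6)) = 1374*(29**2 + ((0*1 - 1)*11 + 6)) = 1374*(841 + ((0 - 1)*11 + 6)) = 1374*(841 + (-1*11 + 6)) = 1374*(841 + (-11 + 6)) = 1374*(841 - 5) = 1374*836 = 1148664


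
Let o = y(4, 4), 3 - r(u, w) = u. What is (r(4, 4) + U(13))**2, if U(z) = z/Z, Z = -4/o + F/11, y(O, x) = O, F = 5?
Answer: 22201/36 ≈ 616.69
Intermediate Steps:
r(u, w) = 3 - u
o = 4
Z = -6/11 (Z = -4/4 + 5/11 = -4*1/4 + 5*(1/11) = -1 + 5/11 = -6/11 ≈ -0.54545)
U(z) = -11*z/6 (U(z) = z/(-6/11) = z*(-11/6) = -11*z/6)
(r(4, 4) + U(13))**2 = ((3 - 1*4) - 11/6*13)**2 = ((3 - 4) - 143/6)**2 = (-1 - 143/6)**2 = (-149/6)**2 = 22201/36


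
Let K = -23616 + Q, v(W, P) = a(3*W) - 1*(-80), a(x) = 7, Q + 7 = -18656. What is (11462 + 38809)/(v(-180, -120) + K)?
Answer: -16757/14064 ≈ -1.1915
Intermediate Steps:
Q = -18663 (Q = -7 - 18656 = -18663)
v(W, P) = 87 (v(W, P) = 7 - 1*(-80) = 7 + 80 = 87)
K = -42279 (K = -23616 - 18663 = -42279)
(11462 + 38809)/(v(-180, -120) + K) = (11462 + 38809)/(87 - 42279) = 50271/(-42192) = 50271*(-1/42192) = -16757/14064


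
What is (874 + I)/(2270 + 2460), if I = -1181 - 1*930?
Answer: -1237/4730 ≈ -0.26152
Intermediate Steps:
I = -2111 (I = -1181 - 930 = -2111)
(874 + I)/(2270 + 2460) = (874 - 2111)/(2270 + 2460) = -1237/4730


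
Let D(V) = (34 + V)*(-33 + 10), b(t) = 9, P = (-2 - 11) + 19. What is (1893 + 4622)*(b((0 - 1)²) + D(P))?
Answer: -5935165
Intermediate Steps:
P = 6 (P = -13 + 19 = 6)
D(V) = -782 - 23*V (D(V) = (34 + V)*(-23) = -782 - 23*V)
(1893 + 4622)*(b((0 - 1)²) + D(P)) = (1893 + 4622)*(9 + (-782 - 23*6)) = 6515*(9 + (-782 - 138)) = 6515*(9 - 920) = 6515*(-911) = -5935165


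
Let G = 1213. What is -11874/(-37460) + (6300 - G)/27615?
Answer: 51845953/103445790 ≈ 0.50119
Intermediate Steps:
-11874/(-37460) + (6300 - G)/27615 = -11874/(-37460) + (6300 - 1*1213)/27615 = -11874*(-1/37460) + (6300 - 1213)*(1/27615) = 5937/18730 + 5087*(1/27615) = 5937/18730 + 5087/27615 = 51845953/103445790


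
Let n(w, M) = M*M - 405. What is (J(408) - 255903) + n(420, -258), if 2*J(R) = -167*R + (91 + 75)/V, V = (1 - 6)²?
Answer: -5595217/25 ≈ -2.2381e+5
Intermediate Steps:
n(w, M) = -405 + M² (n(w, M) = M² - 405 = -405 + M²)
V = 25 (V = (-5)² = 25)
J(R) = 83/25 - 167*R/2 (J(R) = (-167*R + (91 + 75)/25)/2 = (-167*R + 166*(1/25))/2 = (-167*R + 166/25)/2 = (166/25 - 167*R)/2 = 83/25 - 167*R/2)
(J(408) - 255903) + n(420, -258) = ((83/25 - 167/2*408) - 255903) + (-405 + (-258)²) = ((83/25 - 34068) - 255903) + (-405 + 66564) = (-851617/25 - 255903) + 66159 = -7249192/25 + 66159 = -5595217/25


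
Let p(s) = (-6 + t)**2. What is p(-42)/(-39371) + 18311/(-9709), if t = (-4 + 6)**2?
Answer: -720961217/382253039 ≈ -1.8861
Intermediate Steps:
t = 4 (t = 2**2 = 4)
p(s) = 4 (p(s) = (-6 + 4)**2 = (-2)**2 = 4)
p(-42)/(-39371) + 18311/(-9709) = 4/(-39371) + 18311/(-9709) = 4*(-1/39371) + 18311*(-1/9709) = -4/39371 - 18311/9709 = -720961217/382253039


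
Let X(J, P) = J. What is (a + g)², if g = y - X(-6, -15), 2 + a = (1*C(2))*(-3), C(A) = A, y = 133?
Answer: 17161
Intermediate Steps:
a = -8 (a = -2 + (1*2)*(-3) = -2 + 2*(-3) = -2 - 6 = -8)
g = 139 (g = 133 - 1*(-6) = 133 + 6 = 139)
(a + g)² = (-8 + 139)² = 131² = 17161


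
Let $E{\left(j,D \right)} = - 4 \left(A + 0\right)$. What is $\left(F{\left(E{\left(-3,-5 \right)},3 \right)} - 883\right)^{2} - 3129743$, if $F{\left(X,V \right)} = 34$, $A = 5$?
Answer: $-2408942$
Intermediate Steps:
$E{\left(j,D \right)} = -20$ ($E{\left(j,D \right)} = - 4 \left(5 + 0\right) = \left(-4\right) 5 = -20$)
$\left(F{\left(E{\left(-3,-5 \right)},3 \right)} - 883\right)^{2} - 3129743 = \left(34 - 883\right)^{2} - 3129743 = \left(-849\right)^{2} - 3129743 = 720801 - 3129743 = -2408942$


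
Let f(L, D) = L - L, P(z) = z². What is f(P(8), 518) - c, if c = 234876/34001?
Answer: -234876/34001 ≈ -6.9079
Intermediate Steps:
f(L, D) = 0
c = 234876/34001 (c = 234876*(1/34001) = 234876/34001 ≈ 6.9079)
f(P(8), 518) - c = 0 - 1*234876/34001 = 0 - 234876/34001 = -234876/34001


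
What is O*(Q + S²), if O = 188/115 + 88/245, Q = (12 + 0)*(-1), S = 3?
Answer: -33708/5635 ≈ -5.9819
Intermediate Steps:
Q = -12 (Q = 12*(-1) = -12)
O = 11236/5635 (O = 188*(1/115) + 88*(1/245) = 188/115 + 88/245 = 11236/5635 ≈ 1.9940)
O*(Q + S²) = 11236*(-12 + 3²)/5635 = 11236*(-12 + 9)/5635 = (11236/5635)*(-3) = -33708/5635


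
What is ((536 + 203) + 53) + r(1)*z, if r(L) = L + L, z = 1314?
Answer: 3420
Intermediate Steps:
r(L) = 2*L
((536 + 203) + 53) + r(1)*z = ((536 + 203) + 53) + (2*1)*1314 = (739 + 53) + 2*1314 = 792 + 2628 = 3420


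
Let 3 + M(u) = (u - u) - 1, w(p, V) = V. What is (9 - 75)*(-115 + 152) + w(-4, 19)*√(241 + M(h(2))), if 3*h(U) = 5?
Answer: -2442 + 19*√237 ≈ -2149.5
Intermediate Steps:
h(U) = 5/3 (h(U) = (⅓)*5 = 5/3)
M(u) = -4 (M(u) = -3 + ((u - u) - 1) = -3 + (0 - 1) = -3 - 1 = -4)
(9 - 75)*(-115 + 152) + w(-4, 19)*√(241 + M(h(2))) = (9 - 75)*(-115 + 152) + 19*√(241 - 4) = -66*37 + 19*√237 = -2442 + 19*√237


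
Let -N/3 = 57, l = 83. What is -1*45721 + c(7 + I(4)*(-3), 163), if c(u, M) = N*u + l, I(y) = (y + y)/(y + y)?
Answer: -46322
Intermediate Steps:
N = -171 (N = -3*57 = -171)
I(y) = 1 (I(y) = (2*y)/((2*y)) = (2*y)*(1/(2*y)) = 1)
c(u, M) = 83 - 171*u (c(u, M) = -171*u + 83 = 83 - 171*u)
-1*45721 + c(7 + I(4)*(-3), 163) = -1*45721 + (83 - 171*(7 + 1*(-3))) = -45721 + (83 - 171*(7 - 3)) = -45721 + (83 - 171*4) = -45721 + (83 - 684) = -45721 - 601 = -46322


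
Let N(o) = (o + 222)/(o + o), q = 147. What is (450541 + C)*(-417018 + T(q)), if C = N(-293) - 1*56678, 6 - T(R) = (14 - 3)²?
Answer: -96275876916937/586 ≈ -1.6429e+11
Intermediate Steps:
N(o) = (222 + o)/(2*o) (N(o) = (222 + o)/((2*o)) = (222 + o)*(1/(2*o)) = (222 + o)/(2*o))
T(R) = -115 (T(R) = 6 - (14 - 3)² = 6 - 1*11² = 6 - 1*121 = 6 - 121 = -115)
C = -33213237/586 (C = (½)*(222 - 293)/(-293) - 1*56678 = (½)*(-1/293)*(-71) - 56678 = 71/586 - 56678 = -33213237/586 ≈ -56678.)
(450541 + C)*(-417018 + T(q)) = (450541 - 33213237/586)*(-417018 - 115) = (230803789/586)*(-417133) = -96275876916937/586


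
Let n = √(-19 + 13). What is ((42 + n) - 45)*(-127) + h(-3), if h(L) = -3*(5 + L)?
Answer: 375 - 127*I*√6 ≈ 375.0 - 311.08*I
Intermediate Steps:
n = I*√6 (n = √(-6) = I*√6 ≈ 2.4495*I)
h(L) = -15 - 3*L
((42 + n) - 45)*(-127) + h(-3) = ((42 + I*√6) - 45)*(-127) + (-15 - 3*(-3)) = (-3 + I*√6)*(-127) + (-15 + 9) = (381 - 127*I*√6) - 6 = 375 - 127*I*√6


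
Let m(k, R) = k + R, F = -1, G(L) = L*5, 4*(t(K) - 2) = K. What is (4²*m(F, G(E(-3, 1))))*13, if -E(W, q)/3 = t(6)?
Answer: -11128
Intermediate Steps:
t(K) = 2 + K/4
E(W, q) = -21/2 (E(W, q) = -3*(2 + (¼)*6) = -3*(2 + 3/2) = -3*7/2 = -21/2)
G(L) = 5*L
m(k, R) = R + k
(4²*m(F, G(E(-3, 1))))*13 = (4²*(5*(-21/2) - 1))*13 = (16*(-105/2 - 1))*13 = (16*(-107/2))*13 = -856*13 = -11128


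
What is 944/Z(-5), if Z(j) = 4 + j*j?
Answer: 944/29 ≈ 32.552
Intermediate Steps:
Z(j) = 4 + j**2
944/Z(-5) = 944/(4 + (-5)**2) = 944/(4 + 25) = 944/29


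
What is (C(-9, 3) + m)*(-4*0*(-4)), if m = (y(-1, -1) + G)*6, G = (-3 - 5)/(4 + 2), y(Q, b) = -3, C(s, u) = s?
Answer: 0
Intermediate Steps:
G = -4/3 (G = -8/6 = -8*⅙ = -4/3 ≈ -1.3333)
m = -26 (m = (-3 - 4/3)*6 = -13/3*6 = -26)
(C(-9, 3) + m)*(-4*0*(-4)) = (-9 - 26)*(-4*0*(-4)) = -0*(-4) = -35*0 = 0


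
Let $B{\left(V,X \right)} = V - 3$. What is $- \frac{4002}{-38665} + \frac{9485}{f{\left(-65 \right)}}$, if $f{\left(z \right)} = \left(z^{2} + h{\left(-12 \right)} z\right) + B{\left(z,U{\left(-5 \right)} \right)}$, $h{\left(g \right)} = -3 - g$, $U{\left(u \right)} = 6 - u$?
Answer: $\frac{20054351}{7269020} \approx 2.7589$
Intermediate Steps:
$B{\left(V,X \right)} = -3 + V$
$f{\left(z \right)} = -3 + z^{2} + 10 z$ ($f{\left(z \right)} = \left(z^{2} + \left(-3 - -12\right) z\right) + \left(-3 + z\right) = \left(z^{2} + \left(-3 + 12\right) z\right) + \left(-3 + z\right) = \left(z^{2} + 9 z\right) + \left(-3 + z\right) = -3 + z^{2} + 10 z$)
$- \frac{4002}{-38665} + \frac{9485}{f{\left(-65 \right)}} = - \frac{4002}{-38665} + \frac{9485}{-3 + \left(-65\right)^{2} + 10 \left(-65\right)} = \left(-4002\right) \left(- \frac{1}{38665}\right) + \frac{9485}{-3 + 4225 - 650} = \frac{4002}{38665} + \frac{9485}{3572} = \frac{20054351}{7269020}$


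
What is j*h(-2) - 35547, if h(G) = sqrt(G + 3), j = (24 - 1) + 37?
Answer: -35487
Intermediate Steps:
j = 60 (j = 23 + 37 = 60)
h(G) = sqrt(3 + G)
j*h(-2) - 35547 = 60*sqrt(3 - 2) - 35547 = 60*sqrt(1) - 35547 = 60*1 - 35547 = 60 - 35547 = -35487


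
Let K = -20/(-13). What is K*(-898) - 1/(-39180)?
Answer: -703672787/509340 ≈ -1381.5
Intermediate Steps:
K = 20/13 (K = -20*(-1/13) = 20/13 ≈ 1.5385)
K*(-898) - 1/(-39180) = (20/13)*(-898) - 1/(-39180) = -17960/13 - 1*(-1/39180) = -17960/13 + 1/39180 = -703672787/509340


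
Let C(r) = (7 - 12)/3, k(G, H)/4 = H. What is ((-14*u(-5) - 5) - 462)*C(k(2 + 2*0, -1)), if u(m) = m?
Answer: 1985/3 ≈ 661.67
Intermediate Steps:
k(G, H) = 4*H
C(r) = -5/3 (C(r) = -5*1/3 = -5/3)
((-14*u(-5) - 5) - 462)*C(k(2 + 2*0, -1)) = ((-14*(-5) - 5) - 462)*(-5/3) = ((70 - 5) - 462)*(-5/3) = (65 - 462)*(-5/3) = -397*(-5/3) = 1985/3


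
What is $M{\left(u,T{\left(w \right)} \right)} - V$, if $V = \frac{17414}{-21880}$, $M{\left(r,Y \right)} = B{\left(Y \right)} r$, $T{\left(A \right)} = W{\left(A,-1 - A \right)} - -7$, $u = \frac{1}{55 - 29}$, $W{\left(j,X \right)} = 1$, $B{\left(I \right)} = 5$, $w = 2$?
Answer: $\frac{140541}{142220} \approx 0.98819$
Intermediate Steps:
$u = \frac{1}{26} \approx 0.038462$
$T{\left(A \right)} = 8$ ($T{\left(A \right)} = 1 - -7 = 1 + 7 = 8$)
$M{\left(r,Y \right)} = 5 r$
$V = - \frac{8707}{10940}$ ($V = 17414 \left(- \frac{1}{21880}\right) = - \frac{8707}{10940} \approx -0.79589$)
$M{\left(u,T{\left(w \right)} \right)} - V = 5 \cdot \frac{1}{26} - - \frac{8707}{10940} = \frac{5}{26} + \frac{8707}{10940} = \frac{140541}{142220}$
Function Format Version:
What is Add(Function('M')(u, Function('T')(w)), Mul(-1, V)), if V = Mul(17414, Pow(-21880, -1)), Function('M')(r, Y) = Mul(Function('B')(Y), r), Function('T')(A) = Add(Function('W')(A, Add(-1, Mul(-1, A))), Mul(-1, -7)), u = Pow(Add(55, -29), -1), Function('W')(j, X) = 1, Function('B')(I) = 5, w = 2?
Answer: Rational(140541, 142220) ≈ 0.98819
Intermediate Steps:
u = Rational(1, 26) (u = Pow(26, -1) = Rational(1, 26) ≈ 0.038462)
Function('T')(A) = 8 (Function('T')(A) = Add(1, Mul(-1, -7)) = Add(1, 7) = 8)
Function('M')(r, Y) = Mul(5, r)
V = Rational(-8707, 10940) (V = Mul(17414, Rational(-1, 21880)) = Rational(-8707, 10940) ≈ -0.79589)
Add(Function('M')(u, Function('T')(w)), Mul(-1, V)) = Add(Mul(5, Rational(1, 26)), Mul(-1, Rational(-8707, 10940))) = Add(Rational(5, 26), Rational(8707, 10940)) = Rational(140541, 142220)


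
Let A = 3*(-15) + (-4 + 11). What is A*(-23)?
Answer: 874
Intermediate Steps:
A = -38 (A = -45 + 7 = -38)
A*(-23) = -38*(-23) = 874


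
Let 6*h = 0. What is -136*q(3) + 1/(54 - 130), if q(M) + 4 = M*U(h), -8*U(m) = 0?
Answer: 41343/76 ≈ 543.99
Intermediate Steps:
h = 0 (h = (⅙)*0 = 0)
U(m) = 0 (U(m) = -⅛*0 = 0)
q(M) = -4 (q(M) = -4 + M*0 = -4 + 0 = -4)
-136*q(3) + 1/(54 - 130) = -136*(-4) + 1/(54 - 130) = 544 + 1/(-76) = 544 - 1/76 = 41343/76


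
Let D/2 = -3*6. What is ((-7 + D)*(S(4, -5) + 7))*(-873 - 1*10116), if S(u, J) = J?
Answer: 945054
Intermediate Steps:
D = -36 (D = 2*(-3*6) = 2*(-18) = -36)
((-7 + D)*(S(4, -5) + 7))*(-873 - 1*10116) = ((-7 - 36)*(-5 + 7))*(-873 - 1*10116) = (-43*2)*(-873 - 10116) = -86*(-10989) = 945054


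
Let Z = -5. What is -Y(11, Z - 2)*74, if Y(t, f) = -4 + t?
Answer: -518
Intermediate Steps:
-Y(11, Z - 2)*74 = -(-4 + 11)*74 = -1*7*74 = -7*74 = -518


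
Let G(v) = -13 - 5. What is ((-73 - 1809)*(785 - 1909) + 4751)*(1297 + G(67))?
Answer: 2711632201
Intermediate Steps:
G(v) = -18
((-73 - 1809)*(785 - 1909) + 4751)*(1297 + G(67)) = ((-73 - 1809)*(785 - 1909) + 4751)*(1297 - 18) = (-1882*(-1124) + 4751)*1279 = (2115368 + 4751)*1279 = 2120119*1279 = 2711632201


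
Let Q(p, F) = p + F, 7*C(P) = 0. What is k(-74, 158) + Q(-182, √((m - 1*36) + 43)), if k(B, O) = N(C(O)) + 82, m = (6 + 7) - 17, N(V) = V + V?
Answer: -100 + √3 ≈ -98.268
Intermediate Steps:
C(P) = 0 (C(P) = (⅐)*0 = 0)
N(V) = 2*V
m = -4 (m = 13 - 17 = -4)
k(B, O) = 82 (k(B, O) = 2*0 + 82 = 0 + 82 = 82)
Q(p, F) = F + p
k(-74, 158) + Q(-182, √((m - 1*36) + 43)) = 82 + (√((-4 - 1*36) + 43) - 182) = 82 + (√((-4 - 36) + 43) - 182) = 82 + (√(-40 + 43) - 182) = 82 + (√3 - 182) = 82 + (-182 + √3) = -100 + √3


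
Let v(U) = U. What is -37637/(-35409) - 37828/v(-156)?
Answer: 37370084/153439 ≈ 243.55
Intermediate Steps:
-37637/(-35409) - 37828/v(-156) = -37637/(-35409) - 37828/(-156) = -37637*(-1/35409) - 37828*(-1/156) = 37637/35409 + 9457/39 = 37370084/153439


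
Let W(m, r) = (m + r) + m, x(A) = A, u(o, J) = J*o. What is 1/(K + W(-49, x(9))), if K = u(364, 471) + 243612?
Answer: 1/414967 ≈ 2.4098e-6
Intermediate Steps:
W(m, r) = r + 2*m
K = 415056 (K = 471*364 + 243612 = 171444 + 243612 = 415056)
1/(K + W(-49, x(9))) = 1/(415056 + (9 + 2*(-49))) = 1/(415056 + (9 - 98)) = 1/(415056 - 89) = 1/414967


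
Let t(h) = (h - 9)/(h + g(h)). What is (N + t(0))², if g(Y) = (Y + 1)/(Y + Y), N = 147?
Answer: 21609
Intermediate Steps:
g(Y) = (1 + Y)/(2*Y) (g(Y) = (1 + Y)/((2*Y)) = (1 + Y)*(1/(2*Y)) = (1 + Y)/(2*Y))
t(h) = (-9 + h)/(h + (1 + h)/(2*h)) (t(h) = (h - 9)/(h + (1 + h)/(2*h)) = (-9 + h)/(h + (1 + h)/(2*h)))
(N + t(0))² = (147 + 2*0*(-9 + 0)/(1 + 0 + 2*0²))² = (147 + 2*0*(-9)/(1 + 0 + 2*0))² = (147 + 2*0*(-9)/(1 + 0 + 0))² = (147 + 2*0*(-9)/1)² = (147 + 2*0*1*(-9))² = (147 + 0)² = 147² = 21609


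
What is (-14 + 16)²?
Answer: 4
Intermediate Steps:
(-14 + 16)² = 2² = 4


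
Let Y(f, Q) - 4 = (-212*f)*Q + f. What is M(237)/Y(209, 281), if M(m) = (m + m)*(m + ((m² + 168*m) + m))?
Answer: -45721566/12450335 ≈ -3.6723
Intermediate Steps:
Y(f, Q) = 4 + f - 212*Q*f (Y(f, Q) = 4 + ((-212*f)*Q + f) = 4 + (-212*Q*f + f) = 4 + (f - 212*Q*f) = 4 + f - 212*Q*f)
M(m) = 2*m*(m² + 170*m) (M(m) = (2*m)*(m + (m² + 169*m)) = (2*m)*(m² + 170*m) = 2*m*(m² + 170*m))
M(237)/Y(209, 281) = (2*237²*(170 + 237))/(4 + 209 - 212*281*209) = (2*56169*407)/(4 + 209 - 12450548) = 45721566/(-12450335) = 45721566*(-1/12450335) = -45721566/12450335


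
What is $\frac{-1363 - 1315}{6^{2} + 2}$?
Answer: $- \frac{1339}{19} \approx -70.474$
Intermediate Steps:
$\frac{-1363 - 1315}{6^{2} + 2} = \frac{-1363 - 1315}{36 + 2} = \frac{1}{38} \left(-2678\right) = - \frac{1339}{19}$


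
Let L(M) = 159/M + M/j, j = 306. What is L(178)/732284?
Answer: 40169/19943022456 ≈ 2.0142e-6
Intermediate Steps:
L(M) = 159/M + M/306
L(178)/732284 = (159/178 + (1/306)*178)/732284 = (159*(1/178) + 89/153)*(1/732284) = (159/178 + 89/153)*(1/732284) = (40169/27234)*(1/732284) = 40169/19943022456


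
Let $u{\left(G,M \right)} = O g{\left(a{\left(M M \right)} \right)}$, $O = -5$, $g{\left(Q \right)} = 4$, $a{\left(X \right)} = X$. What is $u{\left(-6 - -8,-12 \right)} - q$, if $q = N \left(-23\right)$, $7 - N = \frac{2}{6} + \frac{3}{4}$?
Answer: $\frac{1393}{12} \approx 116.08$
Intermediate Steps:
$N = \frac{71}{12}$ ($N = 7 - \left(\frac{2}{6} + \frac{3}{4}\right) = 7 - \left(2 \cdot \frac{1}{6} + 3 \cdot \frac{1}{4}\right) = 7 - \left(\frac{1}{3} + \frac{3}{4}\right) = 7 - \frac{13}{12} = \frac{71}{12} \approx 5.9167$)
$u{\left(G,M \right)} = -20$ ($u{\left(G,M \right)} = \left(-5\right) 4 = -20$)
$q = - \frac{1633}{12}$ ($q = \frac{71}{12} \left(-23\right) = - \frac{1633}{12} \approx -136.08$)
$u{\left(-6 - -8,-12 \right)} - q = -20 - - \frac{1633}{12} = -20 + \frac{1633}{12} = \frac{1393}{12}$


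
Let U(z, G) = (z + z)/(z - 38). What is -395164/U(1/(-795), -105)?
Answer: -5969149802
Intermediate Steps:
U(z, G) = 2*z/(-38 + z) (U(z, G) = (2*z)/(-38 + z) = 2*z/(-38 + z))
-395164/U(1/(-795), -105) = -395164/(2/(-795*(-38 + 1/(-795)))) = -395164/(2*(-1/795)/(-38 - 1/795)) = -395164/(2*(-1/795)/(-30211/795)) = -395164/(2*(-1/795)*(-795/30211)) = -395164/2/30211 = -395164*30211/2 = -5969149802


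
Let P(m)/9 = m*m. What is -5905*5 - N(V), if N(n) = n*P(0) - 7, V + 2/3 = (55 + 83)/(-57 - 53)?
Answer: -29518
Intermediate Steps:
P(m) = 9*m² (P(m) = 9*(m*m) = 9*m²)
V = -317/165 (V = -⅔ + (55 + 83)/(-57 - 53) = -⅔ + 138/(-110) = -⅔ + 138*(-1/110) = -⅔ - 69/55 = -317/165 ≈ -1.9212)
N(n) = -7 (N(n) = n*(9*0²) - 7 = n*(9*0) - 7 = n*0 - 7 = 0 - 7 = -7)
-5905*5 - N(V) = -5905*5 - 1*(-7) = -29525 + 7 = -29518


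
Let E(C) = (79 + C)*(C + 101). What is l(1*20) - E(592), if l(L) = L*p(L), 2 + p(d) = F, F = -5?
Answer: -465143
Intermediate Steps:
p(d) = -7 (p(d) = -2 - 5 = -7)
E(C) = (79 + C)*(101 + C)
l(L) = -7*L (l(L) = L*(-7) = -7*L)
l(1*20) - E(592) = -7*20 - (7979 + 592**2 + 180*592) = -7*20 - (7979 + 350464 + 106560) = -140 - 1*465003 = -140 - 465003 = -465143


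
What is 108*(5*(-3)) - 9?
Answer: -1629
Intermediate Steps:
108*(5*(-3)) - 9 = 108*(-15) - 9 = -1620 - 9 = -1629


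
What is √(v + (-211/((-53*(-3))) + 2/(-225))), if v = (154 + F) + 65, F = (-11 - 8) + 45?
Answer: 11*√1272742/795 ≈ 15.610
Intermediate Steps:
F = 26 (F = -19 + 45 = 26)
v = 245 (v = (154 + 26) + 65 = 180 + 65 = 245)
√(v + (-211/((-53*(-3))) + 2/(-225))) = √(245 + (-211/((-53*(-3))) + 2/(-225))) = √(245 + (-211/159 + 2*(-1/225))) = √(245 + (-211*1/159 - 2/225)) = √(245 + (-211/159 - 2/225)) = √(245 - 15931/11925) = √(2905694/11925) = 11*√1272742/795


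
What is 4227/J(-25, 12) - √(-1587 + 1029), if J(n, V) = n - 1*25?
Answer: -4227/50 - 3*I*√62 ≈ -84.54 - 23.622*I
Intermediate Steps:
J(n, V) = -25 + n (J(n, V) = n - 25 = -25 + n)
4227/J(-25, 12) - √(-1587 + 1029) = 4227/(-25 - 25) - √(-1587 + 1029) = 4227/(-50) - √(-558) = 4227*(-1/50) - 3*I*√62 = -4227/50 - 3*I*√62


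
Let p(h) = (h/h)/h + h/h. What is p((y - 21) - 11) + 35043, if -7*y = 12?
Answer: 8270377/236 ≈ 35044.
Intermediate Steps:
y = -12/7 (y = -1/7*12 = -12/7 ≈ -1.7143)
p(h) = 1 + 1/h (p(h) = 1/h + 1 = 1 + 1/h)
p((y - 21) - 11) + 35043 = (1 + ((-12/7 - 21) - 11))/((-12/7 - 21) - 11) + 35043 = (1 + (-159/7 - 11))/(-159/7 - 11) + 35043 = (1 - 236/7)/(-236/7) + 35043 = -7/236*(-229/7) + 35043 = 229/236 + 35043 = 8270377/236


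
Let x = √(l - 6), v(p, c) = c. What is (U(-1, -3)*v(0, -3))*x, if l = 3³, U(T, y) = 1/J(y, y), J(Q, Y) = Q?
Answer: √21 ≈ 4.5826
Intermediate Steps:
U(T, y) = 1/y
l = 27
x = √21 (x = √(27 - 6) = √21 ≈ 4.5826)
(U(-1, -3)*v(0, -3))*x = (-3/(-3))*√21 = (-⅓*(-3))*√21 = 1*√21 = √21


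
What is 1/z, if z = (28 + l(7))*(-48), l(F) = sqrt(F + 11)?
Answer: -7/9192 + sqrt(2)/12256 ≈ -0.00064614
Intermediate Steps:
l(F) = sqrt(11 + F)
z = -1344 - 144*sqrt(2) (z = (28 + sqrt(11 + 7))*(-48) = (28 + sqrt(18))*(-48) = (28 + 3*sqrt(2))*(-48) = -1344 - 144*sqrt(2) ≈ -1547.6)
1/z = 1/(-1344 - 144*sqrt(2))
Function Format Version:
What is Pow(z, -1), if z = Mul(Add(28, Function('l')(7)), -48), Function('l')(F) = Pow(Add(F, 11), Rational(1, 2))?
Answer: Add(Rational(-7, 9192), Mul(Rational(1, 12256), Pow(2, Rational(1, 2)))) ≈ -0.00064614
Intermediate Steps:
Function('l')(F) = Pow(Add(11, F), Rational(1, 2))
z = Add(-1344, Mul(-144, Pow(2, Rational(1, 2)))) (z = Mul(Add(28, Pow(Add(11, 7), Rational(1, 2))), -48) = Mul(Add(28, Pow(18, Rational(1, 2))), -48) = Mul(Add(28, Mul(3, Pow(2, Rational(1, 2)))), -48) = Add(-1344, Mul(-144, Pow(2, Rational(1, 2)))) ≈ -1547.6)
Pow(z, -1) = Pow(Add(-1344, Mul(-144, Pow(2, Rational(1, 2)))), -1)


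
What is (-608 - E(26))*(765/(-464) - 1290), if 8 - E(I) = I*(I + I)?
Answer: -27568950/29 ≈ -9.5065e+5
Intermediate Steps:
E(I) = 8 - 2*I**2 (E(I) = 8 - I*(I + I) = 8 - I*2*I = 8 - 2*I**2)
(-608 - E(26))*(765/(-464) - 1290) = (-608 - (8 - 2*26**2))*(765/(-464) - 1290) = (-608 - (8 - 2*676))*(765*(-1/464) - 1290) = (-608 - (8 - 1352))*(-765/464 - 1290) = (-608 - 1*(-1344))*(-599325/464) = (-608 + 1344)*(-599325/464) = 736*(-599325/464) = -27568950/29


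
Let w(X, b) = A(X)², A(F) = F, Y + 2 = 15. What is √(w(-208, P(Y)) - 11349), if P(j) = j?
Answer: √31915 ≈ 178.65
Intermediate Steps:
Y = 13 (Y = -2 + 15 = 13)
w(X, b) = X²
√(w(-208, P(Y)) - 11349) = √((-208)² - 11349) = √(43264 - 11349) = √31915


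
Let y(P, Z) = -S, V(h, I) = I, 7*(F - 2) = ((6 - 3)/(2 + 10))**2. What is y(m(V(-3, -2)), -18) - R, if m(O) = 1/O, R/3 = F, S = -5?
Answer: -115/112 ≈ -1.0268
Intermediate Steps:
F = 225/112 (F = 2 + ((6 - 3)/(2 + 10))**2/7 = 2 + (3/12)**2/7 = 2 + (3*(1/12))**2/7 = 2 + (1/4)**2/7 = 2 + (1/7)*(1/16) = 2 + 1/112 = 225/112 ≈ 2.0089)
R = 675/112 (R = 3*(225/112) = 675/112 ≈ 6.0268)
m(O) = 1/O
y(P, Z) = 5 (y(P, Z) = -1*(-5) = 5)
y(m(V(-3, -2)), -18) - R = 5 - 1*675/112 = 5 - 675/112 = -115/112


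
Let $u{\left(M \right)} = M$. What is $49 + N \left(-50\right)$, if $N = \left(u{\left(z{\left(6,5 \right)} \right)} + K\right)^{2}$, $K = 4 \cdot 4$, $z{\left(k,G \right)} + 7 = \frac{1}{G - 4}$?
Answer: $-4951$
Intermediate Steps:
$z{\left(k,G \right)} = -7 + \frac{1}{-4 + G}$ ($z{\left(k,G \right)} = -7 + \frac{1}{G - 4} = -7 + \frac{1}{-4 + G}$)
$K = 16$
$N = 100$ ($N = \left(\frac{29 - 35}{-4 + 5} + 16\right)^{2} = \left(\frac{29 - 35}{1} + 16\right)^{2} = \left(1 \left(-6\right) + 16\right)^{2} = \left(-6 + 16\right)^{2} = 10^{2} = 100$)
$49 + N \left(-50\right) = 49 + 100 \left(-50\right) = 49 - 5000 = -4951$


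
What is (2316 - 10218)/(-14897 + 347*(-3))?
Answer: 3951/7969 ≈ 0.49580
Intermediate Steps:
(2316 - 10218)/(-14897 + 347*(-3)) = -7902/(-14897 - 1041) = -7902/(-15938) = -7902*(-1/15938) = 3951/7969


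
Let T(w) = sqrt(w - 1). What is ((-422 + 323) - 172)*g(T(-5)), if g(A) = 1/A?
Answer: 271*I*sqrt(6)/6 ≈ 110.64*I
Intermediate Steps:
T(w) = sqrt(-1 + w)
g(A) = 1/A
((-422 + 323) - 172)*g(T(-5)) = ((-422 + 323) - 172)/(sqrt(-1 - 5)) = (-99 - 172)/(sqrt(-6)) = -271*(-I*sqrt(6)/6) = -(-271)*I*sqrt(6)/6 = 271*I*sqrt(6)/6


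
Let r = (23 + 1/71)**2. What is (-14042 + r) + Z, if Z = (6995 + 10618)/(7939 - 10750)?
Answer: -63854068453/4723417 ≈ -13519.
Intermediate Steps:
r = 2669956/5041 (r = (23 + 1/71)**2 = (1634/71)**2 = 2669956/5041 ≈ 529.65)
Z = -5871/937 (Z = 17613/(-2811) = 17613*(-1/2811) = -5871/937 ≈ -6.2657)
(-14042 + r) + Z = (-14042 + 2669956/5041) - 5871/937 = -68115766/5041 - 5871/937 = -63854068453/4723417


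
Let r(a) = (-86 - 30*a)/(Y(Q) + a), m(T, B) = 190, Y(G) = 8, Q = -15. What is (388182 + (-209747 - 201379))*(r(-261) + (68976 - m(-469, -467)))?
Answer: -36283045056/23 ≈ -1.5775e+9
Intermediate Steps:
r(a) = (-86 - 30*a)/(8 + a)
(388182 + (-209747 - 201379))*(r(-261) + (68976 - m(-469, -467))) = (388182 + (-209747 - 201379))*(2*(-43 - 15*(-261))/(8 - 261) + (68976 - 1*190)) = (388182 - 411126)*(2*(-43 + 3915)/(-253) + (68976 - 190)) = -22944*(2*(-1/253)*3872 + 68786) = -22944*(-704/23 + 68786) = -22944*1581374/23 = -36283045056/23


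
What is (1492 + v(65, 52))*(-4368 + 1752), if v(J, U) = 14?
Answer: -3939696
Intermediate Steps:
(1492 + v(65, 52))*(-4368 + 1752) = (1492 + 14)*(-4368 + 1752) = 1506*(-2616) = -3939696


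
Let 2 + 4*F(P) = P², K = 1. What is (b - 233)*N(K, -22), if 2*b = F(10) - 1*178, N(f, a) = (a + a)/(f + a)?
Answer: -649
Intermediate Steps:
N(f, a) = 2*a/(a + f) (N(f, a) = (2*a)/(a + f) = 2*a/(a + f))
F(P) = -½ + P²/4
b = -307/4 (b = ((-½ + (¼)*10²) - 1*178)/2 = ((-½ + (¼)*100) - 178)/2 = ((-½ + 25) - 178)/2 = (49/2 - 178)/2 = (½)*(-307/2) = -307/4 ≈ -76.750)
(b - 233)*N(K, -22) = (-307/4 - 233)*(2*(-22)/(-22 + 1)) = -1239*(-22)/(2*(-21)) = -1239*(-22)*(-1)/(2*21) = -1239/4*44/21 = -649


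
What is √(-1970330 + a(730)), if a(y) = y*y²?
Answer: √387046670 ≈ 19674.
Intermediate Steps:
a(y) = y³
√(-1970330 + a(730)) = √(-1970330 + 730³) = √(-1970330 + 389017000) = √387046670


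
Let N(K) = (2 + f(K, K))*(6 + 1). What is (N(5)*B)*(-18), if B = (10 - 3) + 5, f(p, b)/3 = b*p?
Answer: -116424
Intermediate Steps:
f(p, b) = 3*b*p (f(p, b) = 3*(b*p) = 3*b*p)
N(K) = 14 + 21*K² (N(K) = (2 + 3*K*K)*(6 + 1) = (2 + 3*K²)*7 = 14 + 21*K²)
B = 12 (B = 7 + 5 = 12)
(N(5)*B)*(-18) = ((14 + 21*5²)*12)*(-18) = ((14 + 21*25)*12)*(-18) = ((14 + 525)*12)*(-18) = (539*12)*(-18) = 6468*(-18) = -116424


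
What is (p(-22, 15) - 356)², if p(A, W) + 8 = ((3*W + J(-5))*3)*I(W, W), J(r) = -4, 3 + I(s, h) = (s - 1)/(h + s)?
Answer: 11410884/25 ≈ 4.5644e+5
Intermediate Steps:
I(s, h) = -3 + (-1 + s)/(h + s) (I(s, h) = -3 + (s - 1)/(h + s) = -3 + (-1 + s)/(h + s))
p(A, W) = -8 + (-1 - 5*W)*(-12 + 9*W)/(2*W) (p(A, W) = -8 + ((3*W - 4)*3)*((-1 - 3*W - 2*W)/(W + W)) = -8 + ((-4 + 3*W)*3)*((-1 - 5*W)/((2*W))) = -8 + (-12 + 9*W)*((1/(2*W))*(-1 - 5*W)) = -8 + (-12 + 9*W)*((-1 - 5*W)/(2*W)) = -8 + (-1 - 5*W)*(-12 + 9*W)/(2*W))
(p(-22, 15) - 356)² = ((35/2 + 6/15 - 45/2*15) - 356)² = ((35/2 + 6*(1/15) - 675/2) - 356)² = ((35/2 + ⅖ - 675/2) - 356)² = (-1598/5 - 356)² = (-3378/5)² = 11410884/25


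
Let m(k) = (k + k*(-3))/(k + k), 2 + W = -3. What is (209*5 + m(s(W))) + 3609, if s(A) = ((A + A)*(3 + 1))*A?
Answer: 4653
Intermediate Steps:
W = -5 (W = -2 - 3 = -5)
s(A) = 8*A² (s(A) = ((2*A)*4)*A = (8*A)*A = 8*A²)
m(k) = -1 (m(k) = (k - 3*k)/((2*k)) = (-2*k)*(1/(2*k)) = -1)
(209*5 + m(s(W))) + 3609 = (209*5 - 1) + 3609 = (1045 - 1) + 3609 = 1044 + 3609 = 4653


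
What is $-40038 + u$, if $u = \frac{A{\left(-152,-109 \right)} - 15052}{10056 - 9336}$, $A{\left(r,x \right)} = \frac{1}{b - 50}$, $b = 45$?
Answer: $- \frac{48070687}{1200} \approx -40059.0$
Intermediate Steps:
$A{\left(r,x \right)} = - \frac{1}{5}$ ($A{\left(r,x \right)} = \frac{1}{45 - 50} = \frac{1}{-5} = - \frac{1}{5}$)
$u = - \frac{25087}{1200}$ ($u = \frac{- \frac{1}{5} - 15052}{10056 - 9336} = - \frac{75261}{5 \cdot 720} = \left(- \frac{75261}{5}\right) \frac{1}{720} = - \frac{25087}{1200} \approx -20.906$)
$-40038 + u = -40038 - \frac{25087}{1200} = - \frac{48070687}{1200}$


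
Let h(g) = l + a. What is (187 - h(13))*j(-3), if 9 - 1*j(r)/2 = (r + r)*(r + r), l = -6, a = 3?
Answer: -10260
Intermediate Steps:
j(r) = 18 - 8*r**2 (j(r) = 18 - 2*(r + r)*(r + r) = 18 - 2*2*r*2*r = 18 - 8*r**2)
h(g) = -3 (h(g) = -6 + 3 = -3)
(187 - h(13))*j(-3) = (187 - 1*(-3))*(18 - 8*(-3)**2) = (187 + 3)*(18 - 8*9) = 190*(18 - 72) = 190*(-54) = -10260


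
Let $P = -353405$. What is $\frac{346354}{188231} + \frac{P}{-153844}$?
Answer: $\frac{119806261331}{28958209964} \approx 4.1372$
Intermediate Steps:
$\frac{346354}{188231} + \frac{P}{-153844} = \frac{346354}{188231} - \frac{353405}{-153844} = 346354 \cdot \frac{1}{188231} - - \frac{353405}{153844} = \frac{346354}{188231} + \frac{353405}{153844} = \frac{119806261331}{28958209964}$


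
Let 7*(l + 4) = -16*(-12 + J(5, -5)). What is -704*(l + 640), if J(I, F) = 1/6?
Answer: -9802496/21 ≈ -4.6679e+5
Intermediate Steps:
J(I, F) = ⅙
l = 484/21 (l = -4 + (-16*(-12 + ⅙))/7 = -4 + (-16*(-71/6))/7 = -4 + (⅐)*(568/3) = -4 + 568/21 = 484/21 ≈ 23.048)
-704*(l + 640) = -704*(484/21 + 640) = -704*13924/21 = -9802496/21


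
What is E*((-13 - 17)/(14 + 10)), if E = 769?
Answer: -3845/4 ≈ -961.25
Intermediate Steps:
E*((-13 - 17)/(14 + 10)) = 769*((-13 - 17)/(14 + 10)) = 769*(-30/24) = 769*(-30*1/24) = 769*(-5/4) = -3845/4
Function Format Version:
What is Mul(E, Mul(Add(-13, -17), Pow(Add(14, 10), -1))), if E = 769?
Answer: Rational(-3845, 4) ≈ -961.25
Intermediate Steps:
Mul(E, Mul(Add(-13, -17), Pow(Add(14, 10), -1))) = Mul(769, Mul(Add(-13, -17), Pow(Add(14, 10), -1))) = Mul(769, Mul(-30, Pow(24, -1))) = Mul(769, Mul(-30, Rational(1, 24))) = Mul(769, Rational(-5, 4)) = Rational(-3845, 4)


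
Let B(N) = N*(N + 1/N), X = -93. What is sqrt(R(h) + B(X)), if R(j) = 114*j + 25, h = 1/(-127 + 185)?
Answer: 4*sqrt(456083)/29 ≈ 93.150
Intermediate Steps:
h = 1/58 ≈ 0.017241
R(j) = 25 + 114*j
sqrt(R(h) + B(X)) = sqrt((25 + 114*(1/58)) + (1 + (-93)**2)) = sqrt((25 + 57/29) + (1 + 8649)) = sqrt(782/29 + 8650) = sqrt(251632/29) = 4*sqrt(456083)/29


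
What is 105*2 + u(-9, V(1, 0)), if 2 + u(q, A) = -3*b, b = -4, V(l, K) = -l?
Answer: 220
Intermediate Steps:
u(q, A) = 10 (u(q, A) = -2 - 3*(-4) = -2 + 12 = 10)
105*2 + u(-9, V(1, 0)) = 105*2 + 10 = 210 + 10 = 220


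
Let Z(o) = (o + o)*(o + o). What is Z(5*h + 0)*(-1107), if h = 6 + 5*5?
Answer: -106382700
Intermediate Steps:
h = 31 (h = 6 + 25 = 31)
Z(o) = 4*o² (Z(o) = (2*o)*(2*o) = 4*o²)
Z(5*h + 0)*(-1107) = (4*(5*31 + 0)²)*(-1107) = (4*(155 + 0)²)*(-1107) = (4*155²)*(-1107) = (4*24025)*(-1107) = 96100*(-1107) = -106382700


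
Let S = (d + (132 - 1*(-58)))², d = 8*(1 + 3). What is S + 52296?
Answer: 101580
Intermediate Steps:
d = 32 (d = 8*4 = 32)
S = 49284 (S = (32 + (132 - 1*(-58)))² = (32 + (132 + 58))² = (32 + 190)² = 222² = 49284)
S + 52296 = 49284 + 52296 = 101580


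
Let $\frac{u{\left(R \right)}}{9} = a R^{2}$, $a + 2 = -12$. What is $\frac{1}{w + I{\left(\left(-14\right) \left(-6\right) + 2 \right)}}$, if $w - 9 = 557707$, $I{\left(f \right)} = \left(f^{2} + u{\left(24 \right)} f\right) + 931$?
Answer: $- \frac{1}{5675493} \approx -1.762 \cdot 10^{-7}$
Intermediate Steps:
$a = -14$ ($a = -2 - 12 = -14$)
$u{\left(R \right)} = - 126 R^{2}$ ($u{\left(R \right)} = 9 \left(- 14 R^{2}\right) = - 126 R^{2}$)
$I{\left(f \right)} = 931 + f^{2} - 72576 f$ ($I{\left(f \right)} = \left(f^{2} + - 126 \cdot 24^{2} f\right) + 931 = \left(f^{2} + \left(-126\right) 576 f\right) + 931 = \left(f^{2} - 72576 f\right) + 931 = 931 + f^{2} - 72576 f$)
$w = 557716$ ($w = 9 + 557707 = 557716$)
$\frac{1}{w + I{\left(\left(-14\right) \left(-6\right) + 2 \right)}} = \frac{1}{557716 + \left(931 + \left(\left(-14\right) \left(-6\right) + 2\right)^{2} - 72576 \left(\left(-14\right) \left(-6\right) + 2\right)\right)} = \frac{1}{557716 + \left(931 + \left(84 + 2\right)^{2} - 72576 \left(84 + 2\right)\right)} = \frac{1}{557716 + \left(931 + 86^{2} - 6241536\right)} = \frac{1}{557716 + \left(931 + 7396 - 6241536\right)} = \frac{1}{557716 - 6233209} = \frac{1}{-5675493} = - \frac{1}{5675493}$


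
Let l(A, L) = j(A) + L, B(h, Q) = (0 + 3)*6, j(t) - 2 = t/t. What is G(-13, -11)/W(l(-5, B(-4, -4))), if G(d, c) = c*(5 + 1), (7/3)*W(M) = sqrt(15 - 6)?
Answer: -154/3 ≈ -51.333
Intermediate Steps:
j(t) = 3 (j(t) = 2 + t/t = 2 + 1 = 3)
B(h, Q) = 18 (B(h, Q) = 3*6 = 18)
l(A, L) = 3 + L
W(M) = 9/7 (W(M) = 3*sqrt(15 - 6)/7 = 3*sqrt(9)/7 = (3/7)*3 = 9/7)
G(d, c) = 6*c (G(d, c) = c*6 = 6*c)
G(-13, -11)/W(l(-5, B(-4, -4))) = (6*(-11))/(9/7) = -66*7/9 = -154/3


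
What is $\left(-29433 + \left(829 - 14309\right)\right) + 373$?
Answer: $-42540$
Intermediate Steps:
$\left(-29433 + \left(829 - 14309\right)\right) + 373 = \left(-29433 - 13480\right) + 373 = -42913 + 373 = -42540$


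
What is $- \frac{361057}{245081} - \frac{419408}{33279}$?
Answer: $- \frac{6042344629}{429265821} \approx -14.076$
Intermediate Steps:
$- \frac{361057}{245081} - \frac{419408}{33279} = \left(-361057\right) \frac{1}{245081} - \frac{419408}{33279} = - \frac{19003}{12899} - \frac{419408}{33279} = - \frac{6042344629}{429265821}$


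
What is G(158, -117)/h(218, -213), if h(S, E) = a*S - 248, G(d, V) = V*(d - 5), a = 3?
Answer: -17901/406 ≈ -44.091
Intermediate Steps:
G(d, V) = V*(-5 + d)
h(S, E) = -248 + 3*S (h(S, E) = 3*S - 248 = -248 + 3*S)
G(158, -117)/h(218, -213) = (-117*(-5 + 158))/(-248 + 3*218) = (-117*153)/(-248 + 654) = -17901/406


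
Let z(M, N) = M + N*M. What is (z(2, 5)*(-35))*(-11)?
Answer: 4620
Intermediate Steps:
z(M, N) = M + M*N
(z(2, 5)*(-35))*(-11) = ((2*(1 + 5))*(-35))*(-11) = ((2*6)*(-35))*(-11) = (12*(-35))*(-11) = -420*(-11) = 4620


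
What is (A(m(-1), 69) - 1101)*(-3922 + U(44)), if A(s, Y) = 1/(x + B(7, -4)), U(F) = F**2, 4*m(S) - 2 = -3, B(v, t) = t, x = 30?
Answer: 28424625/13 ≈ 2.1865e+6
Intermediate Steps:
m(S) = -1/4 (m(S) = 1/2 + (1/4)*(-3) = 1/2 - 3/4 = -1/4)
A(s, Y) = 1/26 (A(s, Y) = 1/(30 - 4) = 1/26)
(A(m(-1), 69) - 1101)*(-3922 + U(44)) = (1/26 - 1101)*(-3922 + 44**2) = -28625*(-3922 + 1936)/26 = -28625/26*(-1986) = 28424625/13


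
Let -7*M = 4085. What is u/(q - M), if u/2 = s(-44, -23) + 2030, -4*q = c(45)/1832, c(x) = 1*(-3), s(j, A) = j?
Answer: 203747712/29934901 ≈ 6.8064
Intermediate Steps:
M = -4085/7 (M = -⅐*4085 = -4085/7 ≈ -583.57)
c(x) = -3
q = 3/7328 (q = -(-3)/(4*1832) = -¼*(-3/1832) = 3/7328 ≈ 0.00040939)
u = 3972 (u = 2*(-44 + 2030) = 2*1986 = 3972)
u/(q - M) = 3972/(3/7328 - 1*(-4085/7)) = 3972/(3/7328 + 4085/7) = 3972/(29934901/51296) = 3972*(51296/29934901) = 203747712/29934901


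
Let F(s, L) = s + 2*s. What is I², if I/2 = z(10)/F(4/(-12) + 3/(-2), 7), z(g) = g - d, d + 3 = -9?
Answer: 64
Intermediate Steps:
d = -12 (d = -3 - 9 = -12)
z(g) = 12 + g (z(g) = g - 1*(-12) = g + 12 = 12 + g)
F(s, L) = 3*s
I = -8 (I = 2*((12 + 10)/((3*(4/(-12) + 3/(-2))))) = 2*(22/((3*(4*(-1/12) + 3*(-½))))) = 2*(22/((3*(-⅓ - 3/2)))) = 2*(22/((3*(-11/6)))) = 2*(22/(-11/2)) = 2*(22*(-2/11)) = 2*(-4) = -8)
I² = (-8)² = 64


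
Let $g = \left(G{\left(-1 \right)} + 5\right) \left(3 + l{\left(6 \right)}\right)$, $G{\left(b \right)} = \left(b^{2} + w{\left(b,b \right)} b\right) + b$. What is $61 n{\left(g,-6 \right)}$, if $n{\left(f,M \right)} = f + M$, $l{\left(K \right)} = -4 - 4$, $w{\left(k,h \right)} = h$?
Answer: $-2196$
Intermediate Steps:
$l{\left(K \right)} = -8$ ($l{\left(K \right)} = -4 - 4 = -8$)
$G{\left(b \right)} = b + 2 b^{2}$ ($G{\left(b \right)} = \left(b^{2} + b b\right) + b = \left(b^{2} + b^{2}\right) + b = 2 b^{2} + b = b + 2 b^{2}$)
$g = -30$ ($g = \left(- (1 + 2 \left(-1\right)) + 5\right) \left(3 - 8\right) = \left(- (1 - 2) + 5\right) \left(-5\right) = \left(\left(-1\right) \left(-1\right) + 5\right) \left(-5\right) = \left(1 + 5\right) \left(-5\right) = 6 \left(-5\right) = -30$)
$n{\left(f,M \right)} = M + f$
$61 n{\left(g,-6 \right)} = 61 \left(-6 - 30\right) = 61 \left(-36\right) = -2196$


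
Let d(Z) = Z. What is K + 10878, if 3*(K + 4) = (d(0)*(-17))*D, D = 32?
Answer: 10874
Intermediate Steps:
K = -4 (K = -4 + ((0*(-17))*32)/3 = -4 + (0*32)/3 = -4 + (1/3)*0 = -4 + 0 = -4)
K + 10878 = -4 + 10878 = 10874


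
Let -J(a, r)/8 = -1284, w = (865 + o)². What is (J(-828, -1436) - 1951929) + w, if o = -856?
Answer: -1941576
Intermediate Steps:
w = 81 (w = (865 - 856)² = 9² = 81)
J(a, r) = 10272 (J(a, r) = -8*(-1284) = 10272)
(J(-828, -1436) - 1951929) + w = (10272 - 1951929) + 81 = -1941657 + 81 = -1941576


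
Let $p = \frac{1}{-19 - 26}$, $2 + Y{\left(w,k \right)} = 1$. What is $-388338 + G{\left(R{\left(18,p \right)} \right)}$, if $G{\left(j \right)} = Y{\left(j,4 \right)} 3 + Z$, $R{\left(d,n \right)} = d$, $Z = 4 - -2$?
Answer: $-388335$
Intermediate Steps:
$Y{\left(w,k \right)} = -1$ ($Y{\left(w,k \right)} = -2 + 1 = -1$)
$Z = 6$ ($Z = 4 + 2 = 6$)
$p = - \frac{1}{45}$ ($p = \frac{1}{-45} = - \frac{1}{45} \approx -0.022222$)
$G{\left(j \right)} = 3$ ($G{\left(j \right)} = \left(-1\right) 3 + 6 = -3 + 6 = 3$)
$-388338 + G{\left(R{\left(18,p \right)} \right)} = -388338 + 3 = -388335$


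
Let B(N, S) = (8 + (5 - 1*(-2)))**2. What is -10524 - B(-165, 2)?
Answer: -10749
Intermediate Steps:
B(N, S) = 225 (B(N, S) = (8 + (5 + 2))**2 = (8 + 7)**2 = 15**2 = 225)
-10524 - B(-165, 2) = -10524 - 1*225 = -10524 - 225 = -10749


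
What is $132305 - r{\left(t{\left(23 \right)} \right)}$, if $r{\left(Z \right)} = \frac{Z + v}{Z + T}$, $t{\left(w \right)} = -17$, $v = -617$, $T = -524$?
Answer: $\frac{71576371}{541} \approx 1.323 \cdot 10^{5}$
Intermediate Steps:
$r{\left(Z \right)} = \frac{-617 + Z}{-524 + Z}$ ($r{\left(Z \right)} = \frac{Z - 617}{Z - 524} = \frac{-617 + Z}{-524 + Z}$)
$132305 - r{\left(t{\left(23 \right)} \right)} = 132305 - \frac{-617 - 17}{-524 - 17} = 132305 - \frac{1}{-541} \left(-634\right) = 132305 - \left(- \frac{1}{541}\right) \left(-634\right) = 132305 - \frac{634}{541} = \frac{71576371}{541}$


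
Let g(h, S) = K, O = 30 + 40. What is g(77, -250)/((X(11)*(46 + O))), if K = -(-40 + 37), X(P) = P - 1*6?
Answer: 3/580 ≈ 0.0051724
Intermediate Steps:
X(P) = -6 + P (X(P) = P - 6 = -6 + P)
O = 70
K = 3 (K = -1*(-3) = 3)
g(h, S) = 3
g(77, -250)/((X(11)*(46 + O))) = 3/(((-6 + 11)*(46 + 70))) = 3/((5*116)) = 3/580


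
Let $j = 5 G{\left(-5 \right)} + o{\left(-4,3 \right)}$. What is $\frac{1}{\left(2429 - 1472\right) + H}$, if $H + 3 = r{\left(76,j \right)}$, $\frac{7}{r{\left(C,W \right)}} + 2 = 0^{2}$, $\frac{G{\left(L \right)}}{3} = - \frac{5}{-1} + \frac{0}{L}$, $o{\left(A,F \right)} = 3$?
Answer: $\frac{2}{1901} \approx 0.0010521$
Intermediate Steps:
$G{\left(L \right)} = 15$ ($G{\left(L \right)} = 3 \left(- \frac{5}{-1} + \frac{0}{L}\right) = 3 \left(\left(-5\right) \left(-1\right) + 0\right) = 3 \left(5 + 0\right) = 3 \cdot 5 = 15$)
$j = 78$ ($j = 5 \cdot 15 + 3 = 75 + 3 = 78$)
$r{\left(C,W \right)} = - \frac{7}{2}$ ($r{\left(C,W \right)} = \frac{7}{-2 + 0^{2}} = \frac{7}{-2 + 0} = \frac{7}{-2} = 7 \left(- \frac{1}{2}\right) = - \frac{7}{2}$)
$H = - \frac{13}{2}$ ($H = -3 - \frac{7}{2} = - \frac{13}{2} \approx -6.5$)
$\frac{1}{\left(2429 - 1472\right) + H} = \frac{1}{\left(2429 - 1472\right) - \frac{13}{2}} = \frac{1}{957 - \frac{13}{2}} = \frac{1}{\frac{1901}{2}} = \frac{2}{1901}$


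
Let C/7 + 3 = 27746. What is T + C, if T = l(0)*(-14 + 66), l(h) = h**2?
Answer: 194201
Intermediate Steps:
C = 194201 (C = -21 + 7*27746 = -21 + 194222 = 194201)
T = 0 (T = 0**2*(-14 + 66) = 0*52 = 0)
T + C = 0 + 194201 = 194201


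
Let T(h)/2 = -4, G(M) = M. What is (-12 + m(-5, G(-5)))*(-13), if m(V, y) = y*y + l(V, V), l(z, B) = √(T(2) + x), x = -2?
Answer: -169 - 13*I*√10 ≈ -169.0 - 41.11*I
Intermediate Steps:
T(h) = -8 (T(h) = 2*(-4) = -8)
l(z, B) = I*√10 (l(z, B) = √(-8 - 2) = √(-10) = I*√10)
m(V, y) = y² + I*√10 (m(V, y) = y*y + I*√10 = y² + I*√10)
(-12 + m(-5, G(-5)))*(-13) = (-12 + ((-5)² + I*√10))*(-13) = (-12 + (25 + I*√10))*(-13) = (13 + I*√10)*(-13) = -169 - 13*I*√10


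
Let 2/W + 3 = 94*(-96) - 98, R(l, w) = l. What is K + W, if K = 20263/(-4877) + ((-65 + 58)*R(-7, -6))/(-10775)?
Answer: -79783275244/19180631375 ≈ -4.1596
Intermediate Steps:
K = -218572798/52549675 (K = 20263/(-4877) + ((-65 + 58)*(-7))/(-10775) = 20263*(-1/4877) - 7*(-7)*(-1/10775) = -20263/4877 + 49*(-1/10775) = -20263/4877 - 49/10775 = -218572798/52549675 ≈ -4.1594)
W = -2/9125 (W = 2/(-3 + (94*(-96) - 98)) = 2/(-3 + (-9024 - 98)) = 2/(-3 - 9122) = 2/(-9125) = 2*(-1/9125) = -2/9125 ≈ -0.00021918)
K + W = -218572798/52549675 - 2/9125 = -79783275244/19180631375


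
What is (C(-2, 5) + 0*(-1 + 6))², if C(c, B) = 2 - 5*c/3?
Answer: 256/9 ≈ 28.444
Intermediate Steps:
C(c, B) = 2 - 5*c/3
(C(-2, 5) + 0*(-1 + 6))² = ((2 - 5/3*(-2)) + 0*(-1 + 6))² = ((2 + 10/3) + 0*5)² = (16/3 + 0)² = (16/3)² = 256/9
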